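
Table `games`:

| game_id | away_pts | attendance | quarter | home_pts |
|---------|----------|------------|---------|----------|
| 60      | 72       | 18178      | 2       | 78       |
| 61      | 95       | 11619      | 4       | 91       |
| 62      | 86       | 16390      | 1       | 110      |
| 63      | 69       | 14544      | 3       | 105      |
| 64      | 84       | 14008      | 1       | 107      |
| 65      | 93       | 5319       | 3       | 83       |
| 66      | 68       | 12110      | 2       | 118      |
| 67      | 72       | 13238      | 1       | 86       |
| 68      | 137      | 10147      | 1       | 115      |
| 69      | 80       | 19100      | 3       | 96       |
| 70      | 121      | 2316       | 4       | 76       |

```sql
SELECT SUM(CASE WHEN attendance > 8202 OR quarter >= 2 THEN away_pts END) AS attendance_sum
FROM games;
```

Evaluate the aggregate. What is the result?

game_id=60: ✓ → 72
game_id=61: ✓ → 95
game_id=62: ✓ → 86
game_id=63: ✓ → 69
game_id=64: ✓ → 84
game_id=65: ✓ → 93
game_id=66: ✓ → 68
game_id=67: ✓ → 72
game_id=68: ✓ → 137
game_id=69: ✓ → 80
game_id=70: ✓ → 121
attendance_sum = 72 + 95 + 86 + 69 + 84 + 93 + 68 + 72 + 137 + 80 + 121 = 977

977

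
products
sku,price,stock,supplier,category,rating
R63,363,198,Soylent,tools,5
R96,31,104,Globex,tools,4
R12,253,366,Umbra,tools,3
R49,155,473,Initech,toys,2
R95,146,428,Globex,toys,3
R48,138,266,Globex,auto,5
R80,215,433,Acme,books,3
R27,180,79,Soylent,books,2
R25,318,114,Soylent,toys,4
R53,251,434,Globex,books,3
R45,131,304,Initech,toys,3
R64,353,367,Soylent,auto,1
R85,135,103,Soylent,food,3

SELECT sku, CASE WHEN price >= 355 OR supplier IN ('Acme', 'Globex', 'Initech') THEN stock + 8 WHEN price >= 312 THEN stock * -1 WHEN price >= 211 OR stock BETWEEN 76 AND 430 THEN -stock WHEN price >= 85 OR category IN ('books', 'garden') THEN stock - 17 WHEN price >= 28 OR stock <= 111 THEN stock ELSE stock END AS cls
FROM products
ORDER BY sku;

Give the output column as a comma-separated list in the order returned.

sku=R12: price >= 211 OR stock BETWEEN 76 AND 430 → -366
sku=R25: price >= 312 → -114
sku=R27: price >= 211 OR stock BETWEEN 76 AND 430 → -79
sku=R45: price >= 355 OR supplier IN ('Acme', 'Globex', 'Initech') → 312
sku=R48: price >= 355 OR supplier IN ('Acme', 'Globex', 'Initech') → 274
sku=R49: price >= 355 OR supplier IN ('Acme', 'Globex', 'Initech') → 481
sku=R53: price >= 355 OR supplier IN ('Acme', 'Globex', 'Initech') → 442
sku=R63: price >= 355 OR supplier IN ('Acme', 'Globex', 'Initech') → 206
sku=R64: price >= 312 → -367
sku=R80: price >= 355 OR supplier IN ('Acme', 'Globex', 'Initech') → 441
sku=R85: price >= 211 OR stock BETWEEN 76 AND 430 → -103
sku=R95: price >= 355 OR supplier IN ('Acme', 'Globex', 'Initech') → 436
sku=R96: price >= 355 OR supplier IN ('Acme', 'Globex', 'Initech') → 112

-366, -114, -79, 312, 274, 481, 442, 206, -367, 441, -103, 436, 112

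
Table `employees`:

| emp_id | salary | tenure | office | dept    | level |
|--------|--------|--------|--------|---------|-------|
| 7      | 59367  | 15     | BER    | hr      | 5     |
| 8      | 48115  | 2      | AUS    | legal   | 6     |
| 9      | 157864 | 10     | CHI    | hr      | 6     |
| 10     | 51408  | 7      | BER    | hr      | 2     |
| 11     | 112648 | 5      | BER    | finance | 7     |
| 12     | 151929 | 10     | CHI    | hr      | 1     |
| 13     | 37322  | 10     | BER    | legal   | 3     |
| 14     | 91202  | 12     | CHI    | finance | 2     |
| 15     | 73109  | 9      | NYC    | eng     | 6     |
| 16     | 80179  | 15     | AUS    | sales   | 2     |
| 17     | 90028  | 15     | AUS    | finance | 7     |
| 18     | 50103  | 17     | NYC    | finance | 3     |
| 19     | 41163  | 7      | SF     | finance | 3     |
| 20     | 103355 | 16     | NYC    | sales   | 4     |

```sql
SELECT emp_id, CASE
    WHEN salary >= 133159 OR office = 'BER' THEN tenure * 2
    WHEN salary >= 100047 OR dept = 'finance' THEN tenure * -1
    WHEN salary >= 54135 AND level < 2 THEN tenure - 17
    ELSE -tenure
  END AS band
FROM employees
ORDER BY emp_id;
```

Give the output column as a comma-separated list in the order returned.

30, -2, 20, 14, 10, 20, 20, -12, -9, -15, -15, -17, -7, -16

emp_id=7: salary >= 133159 OR office = 'BER' → 30
emp_id=8: ELSE → -2
emp_id=9: salary >= 133159 OR office = 'BER' → 20
emp_id=10: salary >= 133159 OR office = 'BER' → 14
emp_id=11: salary >= 133159 OR office = 'BER' → 10
emp_id=12: salary >= 133159 OR office = 'BER' → 20
emp_id=13: salary >= 133159 OR office = 'BER' → 20
emp_id=14: salary >= 100047 OR dept = 'finance' → -12
emp_id=15: ELSE → -9
emp_id=16: ELSE → -15
emp_id=17: salary >= 100047 OR dept = 'finance' → -15
emp_id=18: salary >= 100047 OR dept = 'finance' → -17
emp_id=19: salary >= 100047 OR dept = 'finance' → -7
emp_id=20: salary >= 100047 OR dept = 'finance' → -16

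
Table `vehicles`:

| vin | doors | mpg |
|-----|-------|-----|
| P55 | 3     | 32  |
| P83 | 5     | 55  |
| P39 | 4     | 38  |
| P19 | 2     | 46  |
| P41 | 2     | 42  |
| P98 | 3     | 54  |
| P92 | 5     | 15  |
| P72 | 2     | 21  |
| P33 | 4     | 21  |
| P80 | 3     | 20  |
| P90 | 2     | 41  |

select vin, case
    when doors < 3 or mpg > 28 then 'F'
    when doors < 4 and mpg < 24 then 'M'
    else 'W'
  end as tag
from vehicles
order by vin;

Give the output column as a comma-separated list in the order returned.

F, W, F, F, F, F, M, F, F, W, F

vin=P19: doors < 3 or mpg > 28 → F
vin=P33: ELSE → W
vin=P39: doors < 3 or mpg > 28 → F
vin=P41: doors < 3 or mpg > 28 → F
vin=P55: doors < 3 or mpg > 28 → F
vin=P72: doors < 3 or mpg > 28 → F
vin=P80: doors < 4 and mpg < 24 → M
vin=P83: doors < 3 or mpg > 28 → F
vin=P90: doors < 3 or mpg > 28 → F
vin=P92: ELSE → W
vin=P98: doors < 3 or mpg > 28 → F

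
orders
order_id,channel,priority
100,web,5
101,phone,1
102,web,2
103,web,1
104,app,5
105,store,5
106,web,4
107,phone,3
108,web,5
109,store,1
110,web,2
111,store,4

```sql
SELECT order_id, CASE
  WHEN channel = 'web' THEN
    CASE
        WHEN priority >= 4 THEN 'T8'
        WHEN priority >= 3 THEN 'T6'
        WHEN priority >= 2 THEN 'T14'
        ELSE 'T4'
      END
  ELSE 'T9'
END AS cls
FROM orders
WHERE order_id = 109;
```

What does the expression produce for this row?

order_id = 109: channel=store, priority=1.
channel='store' → outer ELSE → T9

T9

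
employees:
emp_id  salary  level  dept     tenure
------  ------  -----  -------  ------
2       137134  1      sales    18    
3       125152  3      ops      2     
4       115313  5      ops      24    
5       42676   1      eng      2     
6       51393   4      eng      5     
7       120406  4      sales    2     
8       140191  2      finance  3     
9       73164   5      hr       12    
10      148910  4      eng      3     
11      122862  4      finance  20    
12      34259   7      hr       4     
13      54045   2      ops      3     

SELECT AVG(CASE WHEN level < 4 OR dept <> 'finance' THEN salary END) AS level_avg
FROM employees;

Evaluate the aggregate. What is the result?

emp_id=2: ✓ → 137134
emp_id=3: ✓ → 125152
emp_id=4: ✓ → 115313
emp_id=5: ✓ → 42676
emp_id=6: ✓ → 51393
emp_id=7: ✓ → 120406
emp_id=8: ✓ → 140191
emp_id=9: ✓ → 73164
emp_id=10: ✓ → 148910
emp_id=11: ✗
emp_id=12: ✓ → 34259
emp_id=13: ✓ → 54045
level_avg = (137134 + 125152 + 115313 + 42676 + 51393 + 120406 + 140191 + 73164 + 148910 + 34259 + 54045) / 11 = 94785.7272727273

94785.7272727273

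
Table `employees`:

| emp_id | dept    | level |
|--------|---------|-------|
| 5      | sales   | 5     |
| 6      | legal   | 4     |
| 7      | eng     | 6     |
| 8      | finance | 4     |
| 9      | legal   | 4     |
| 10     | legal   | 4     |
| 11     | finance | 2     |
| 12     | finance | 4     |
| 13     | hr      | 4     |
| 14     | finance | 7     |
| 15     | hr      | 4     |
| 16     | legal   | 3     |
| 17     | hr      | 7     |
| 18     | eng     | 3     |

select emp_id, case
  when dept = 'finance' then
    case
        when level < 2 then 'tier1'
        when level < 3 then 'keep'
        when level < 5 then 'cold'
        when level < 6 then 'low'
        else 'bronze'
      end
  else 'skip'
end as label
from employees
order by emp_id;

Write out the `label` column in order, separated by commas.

skip, skip, skip, cold, skip, skip, keep, cold, skip, bronze, skip, skip, skip, skip

emp_id=5: dept='sales' → outer ELSE → skip
emp_id=6: dept='legal' → outer ELSE → skip
emp_id=7: dept='eng' → outer ELSE → skip
emp_id=8: dept='finance' → inner[level < 5] → cold
emp_id=9: dept='legal' → outer ELSE → skip
emp_id=10: dept='legal' → outer ELSE → skip
emp_id=11: dept='finance' → inner[level < 3] → keep
emp_id=12: dept='finance' → inner[level < 5] → cold
emp_id=13: dept='hr' → outer ELSE → skip
emp_id=14: dept='finance' → inner[ELSE] → bronze
emp_id=15: dept='hr' → outer ELSE → skip
emp_id=16: dept='legal' → outer ELSE → skip
emp_id=17: dept='hr' → outer ELSE → skip
emp_id=18: dept='eng' → outer ELSE → skip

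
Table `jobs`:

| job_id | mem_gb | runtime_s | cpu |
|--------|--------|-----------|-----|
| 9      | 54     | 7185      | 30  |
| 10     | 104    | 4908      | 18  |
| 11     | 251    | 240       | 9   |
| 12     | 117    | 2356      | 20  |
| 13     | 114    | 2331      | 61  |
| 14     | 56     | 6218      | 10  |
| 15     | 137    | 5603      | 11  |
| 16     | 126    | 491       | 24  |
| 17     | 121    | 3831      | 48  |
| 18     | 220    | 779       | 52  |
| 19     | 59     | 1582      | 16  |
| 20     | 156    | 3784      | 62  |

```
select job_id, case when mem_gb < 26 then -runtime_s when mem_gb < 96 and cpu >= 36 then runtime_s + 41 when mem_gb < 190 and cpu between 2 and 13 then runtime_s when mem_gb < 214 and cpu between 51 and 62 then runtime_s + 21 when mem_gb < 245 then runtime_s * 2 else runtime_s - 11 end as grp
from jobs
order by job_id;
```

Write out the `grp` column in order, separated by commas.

job_id=9: mem_gb < 245 → 14370
job_id=10: mem_gb < 245 → 9816
job_id=11: ELSE → 229
job_id=12: mem_gb < 245 → 4712
job_id=13: mem_gb < 214 and cpu between 51 and 62 → 2352
job_id=14: mem_gb < 190 and cpu between 2 and 13 → 6218
job_id=15: mem_gb < 190 and cpu between 2 and 13 → 5603
job_id=16: mem_gb < 245 → 982
job_id=17: mem_gb < 245 → 7662
job_id=18: mem_gb < 245 → 1558
job_id=19: mem_gb < 245 → 3164
job_id=20: mem_gb < 214 and cpu between 51 and 62 → 3805

14370, 9816, 229, 4712, 2352, 6218, 5603, 982, 7662, 1558, 3164, 3805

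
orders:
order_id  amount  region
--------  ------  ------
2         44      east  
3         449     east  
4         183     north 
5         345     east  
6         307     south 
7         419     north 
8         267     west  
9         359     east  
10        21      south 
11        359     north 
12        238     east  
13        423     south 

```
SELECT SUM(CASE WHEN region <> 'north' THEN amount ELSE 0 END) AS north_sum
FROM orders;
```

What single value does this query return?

2453

order_id=2: ✓ → 44
order_id=3: ✓ → 449
order_id=4: ✗
order_id=5: ✓ → 345
order_id=6: ✓ → 307
order_id=7: ✗
order_id=8: ✓ → 267
order_id=9: ✓ → 359
order_id=10: ✓ → 21
order_id=11: ✗
order_id=12: ✓ → 238
order_id=13: ✓ → 423
north_sum = 44 + 449 + 345 + 307 + 267 + 359 + 21 + 238 + 423 = 2453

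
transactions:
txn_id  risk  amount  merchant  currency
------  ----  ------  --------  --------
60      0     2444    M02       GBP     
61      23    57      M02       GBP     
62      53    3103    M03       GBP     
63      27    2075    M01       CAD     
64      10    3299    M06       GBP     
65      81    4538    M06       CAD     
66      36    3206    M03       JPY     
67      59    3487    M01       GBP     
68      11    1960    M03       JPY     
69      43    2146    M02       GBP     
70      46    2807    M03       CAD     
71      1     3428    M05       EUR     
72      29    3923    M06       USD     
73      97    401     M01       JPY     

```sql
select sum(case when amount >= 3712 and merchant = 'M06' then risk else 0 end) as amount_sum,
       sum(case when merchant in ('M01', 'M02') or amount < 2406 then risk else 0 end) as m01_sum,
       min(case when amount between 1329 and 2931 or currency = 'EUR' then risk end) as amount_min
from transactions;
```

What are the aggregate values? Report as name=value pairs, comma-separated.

amount_sum=110, m01_sum=260, amount_min=0

[amount_sum: amount >= 3712 and merchant = 'M06']
txn_id=60: ✗
txn_id=61: ✗
txn_id=62: ✗
txn_id=63: ✗
txn_id=64: ✗
txn_id=65: ✓ → 81
txn_id=66: ✗
txn_id=67: ✗
txn_id=68: ✗
txn_id=69: ✗
txn_id=70: ✗
txn_id=71: ✗
txn_id=72: ✓ → 29
txn_id=73: ✗
amount_sum = 81 + 29 = 110
—
[m01_sum: merchant in ('M01', 'M02') or amount < 2406]
txn_id=60: ✓ → 0
txn_id=61: ✓ → 23
txn_id=62: ✗
txn_id=63: ✓ → 27
txn_id=64: ✗
txn_id=65: ✗
txn_id=66: ✗
txn_id=67: ✓ → 59
txn_id=68: ✓ → 11
txn_id=69: ✓ → 43
txn_id=70: ✗
txn_id=71: ✗
txn_id=72: ✗
txn_id=73: ✓ → 97
m01_sum = 23 + 27 + 59 + 11 + 43 + 97 = 260
—
[amount_min: amount between 1329 and 2931 or currency = 'EUR']
txn_id=60: ✓ → 0
txn_id=61: ✗
txn_id=62: ✗
txn_id=63: ✓ → 27
txn_id=64: ✗
txn_id=65: ✗
txn_id=66: ✗
txn_id=67: ✗
txn_id=68: ✓ → 11
txn_id=69: ✓ → 43
txn_id=70: ✓ → 46
txn_id=71: ✓ → 1
txn_id=72: ✗
txn_id=73: ✗
amount_min = MIN(0, 27, 11, 43, 46, 1) = 0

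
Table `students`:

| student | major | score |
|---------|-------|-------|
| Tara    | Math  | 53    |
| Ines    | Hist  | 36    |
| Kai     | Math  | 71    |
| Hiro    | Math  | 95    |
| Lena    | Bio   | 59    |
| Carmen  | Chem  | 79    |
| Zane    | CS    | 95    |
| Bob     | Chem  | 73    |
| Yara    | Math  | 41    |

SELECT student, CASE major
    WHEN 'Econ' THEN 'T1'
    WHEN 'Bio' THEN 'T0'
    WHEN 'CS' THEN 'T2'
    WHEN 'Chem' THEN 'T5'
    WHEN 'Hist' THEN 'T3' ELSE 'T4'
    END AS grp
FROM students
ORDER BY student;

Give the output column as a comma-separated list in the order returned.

student=Bob: major='Chem' → T5
student=Carmen: major='Chem' → T5
student=Hiro: ELSE → T4
student=Ines: major='Hist' → T3
student=Kai: ELSE → T4
student=Lena: major='Bio' → T0
student=Tara: ELSE → T4
student=Yara: ELSE → T4
student=Zane: major='CS' → T2

T5, T5, T4, T3, T4, T0, T4, T4, T2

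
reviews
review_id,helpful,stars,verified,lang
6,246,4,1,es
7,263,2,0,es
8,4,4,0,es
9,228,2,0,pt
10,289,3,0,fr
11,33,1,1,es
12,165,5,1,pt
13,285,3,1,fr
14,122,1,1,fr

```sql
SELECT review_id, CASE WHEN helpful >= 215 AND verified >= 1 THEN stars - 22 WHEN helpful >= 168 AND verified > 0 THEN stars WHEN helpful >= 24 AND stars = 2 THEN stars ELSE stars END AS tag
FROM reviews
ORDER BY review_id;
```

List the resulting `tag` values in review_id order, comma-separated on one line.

review_id=6: helpful >= 215 AND verified >= 1 → -18
review_id=7: helpful >= 24 AND stars = 2 → 2
review_id=8: ELSE → 4
review_id=9: helpful >= 24 AND stars = 2 → 2
review_id=10: ELSE → 3
review_id=11: ELSE → 1
review_id=12: ELSE → 5
review_id=13: helpful >= 215 AND verified >= 1 → -19
review_id=14: ELSE → 1

-18, 2, 4, 2, 3, 1, 5, -19, 1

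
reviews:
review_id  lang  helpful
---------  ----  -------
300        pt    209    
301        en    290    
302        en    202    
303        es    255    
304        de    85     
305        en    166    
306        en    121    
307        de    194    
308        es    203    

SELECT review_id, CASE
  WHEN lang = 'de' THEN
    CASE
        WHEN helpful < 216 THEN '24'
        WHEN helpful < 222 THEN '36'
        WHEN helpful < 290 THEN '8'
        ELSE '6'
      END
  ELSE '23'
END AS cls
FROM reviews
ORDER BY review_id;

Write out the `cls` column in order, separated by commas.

review_id=300: lang='pt' → outer ELSE → 23
review_id=301: lang='en' → outer ELSE → 23
review_id=302: lang='en' → outer ELSE → 23
review_id=303: lang='es' → outer ELSE → 23
review_id=304: lang='de' → inner[helpful < 216] → 24
review_id=305: lang='en' → outer ELSE → 23
review_id=306: lang='en' → outer ELSE → 23
review_id=307: lang='de' → inner[helpful < 216] → 24
review_id=308: lang='es' → outer ELSE → 23

23, 23, 23, 23, 24, 23, 23, 24, 23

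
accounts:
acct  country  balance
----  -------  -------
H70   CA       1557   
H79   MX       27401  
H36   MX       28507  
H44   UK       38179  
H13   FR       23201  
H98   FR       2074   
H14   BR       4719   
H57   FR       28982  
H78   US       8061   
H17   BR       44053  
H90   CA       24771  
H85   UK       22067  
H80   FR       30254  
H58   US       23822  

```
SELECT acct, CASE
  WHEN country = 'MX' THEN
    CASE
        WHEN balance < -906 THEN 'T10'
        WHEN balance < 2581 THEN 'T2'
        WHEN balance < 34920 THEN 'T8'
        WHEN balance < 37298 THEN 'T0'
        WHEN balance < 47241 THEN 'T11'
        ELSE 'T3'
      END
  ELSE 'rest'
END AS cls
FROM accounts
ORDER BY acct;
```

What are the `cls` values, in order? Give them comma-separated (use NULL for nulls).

rest, rest, rest, T8, rest, rest, rest, rest, rest, T8, rest, rest, rest, rest

acct=H13: country='FR' → outer ELSE → rest
acct=H14: country='BR' → outer ELSE → rest
acct=H17: country='BR' → outer ELSE → rest
acct=H36: country='MX' → inner[balance < 34920] → T8
acct=H44: country='UK' → outer ELSE → rest
acct=H57: country='FR' → outer ELSE → rest
acct=H58: country='US' → outer ELSE → rest
acct=H70: country='CA' → outer ELSE → rest
acct=H78: country='US' → outer ELSE → rest
acct=H79: country='MX' → inner[balance < 34920] → T8
acct=H80: country='FR' → outer ELSE → rest
acct=H85: country='UK' → outer ELSE → rest
acct=H90: country='CA' → outer ELSE → rest
acct=H98: country='FR' → outer ELSE → rest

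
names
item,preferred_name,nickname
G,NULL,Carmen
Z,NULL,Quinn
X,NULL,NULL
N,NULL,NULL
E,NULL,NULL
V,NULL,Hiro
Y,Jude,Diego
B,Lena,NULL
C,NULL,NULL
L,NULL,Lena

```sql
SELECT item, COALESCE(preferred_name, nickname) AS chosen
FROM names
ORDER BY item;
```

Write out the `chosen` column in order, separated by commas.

item=B: preferred_name=Lena → Lena
item=C: preferred_name=NULL, nickname=NULL (all NULL) → NULL
item=E: preferred_name=NULL, nickname=NULL (all NULL) → NULL
item=G: preferred_name=NULL, nickname=Carmen → Carmen
item=L: preferred_name=NULL, nickname=Lena → Lena
item=N: preferred_name=NULL, nickname=NULL (all NULL) → NULL
item=V: preferred_name=NULL, nickname=Hiro → Hiro
item=X: preferred_name=NULL, nickname=NULL (all NULL) → NULL
item=Y: preferred_name=Jude → Jude
item=Z: preferred_name=NULL, nickname=Quinn → Quinn

Lena, NULL, NULL, Carmen, Lena, NULL, Hiro, NULL, Jude, Quinn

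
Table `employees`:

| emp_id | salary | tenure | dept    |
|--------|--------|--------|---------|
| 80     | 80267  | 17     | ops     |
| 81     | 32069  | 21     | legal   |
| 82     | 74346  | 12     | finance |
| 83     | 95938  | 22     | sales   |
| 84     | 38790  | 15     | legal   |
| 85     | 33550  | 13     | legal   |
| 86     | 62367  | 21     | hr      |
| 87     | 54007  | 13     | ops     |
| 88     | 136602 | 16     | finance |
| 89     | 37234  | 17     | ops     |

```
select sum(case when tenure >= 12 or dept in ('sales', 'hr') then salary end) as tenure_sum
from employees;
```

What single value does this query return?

645170

emp_id=80: ✓ → 80267
emp_id=81: ✓ → 32069
emp_id=82: ✓ → 74346
emp_id=83: ✓ → 95938
emp_id=84: ✓ → 38790
emp_id=85: ✓ → 33550
emp_id=86: ✓ → 62367
emp_id=87: ✓ → 54007
emp_id=88: ✓ → 136602
emp_id=89: ✓ → 37234
tenure_sum = 80267 + 32069 + 74346 + 95938 + 38790 + 33550 + 62367 + 54007 + 136602 + 37234 = 645170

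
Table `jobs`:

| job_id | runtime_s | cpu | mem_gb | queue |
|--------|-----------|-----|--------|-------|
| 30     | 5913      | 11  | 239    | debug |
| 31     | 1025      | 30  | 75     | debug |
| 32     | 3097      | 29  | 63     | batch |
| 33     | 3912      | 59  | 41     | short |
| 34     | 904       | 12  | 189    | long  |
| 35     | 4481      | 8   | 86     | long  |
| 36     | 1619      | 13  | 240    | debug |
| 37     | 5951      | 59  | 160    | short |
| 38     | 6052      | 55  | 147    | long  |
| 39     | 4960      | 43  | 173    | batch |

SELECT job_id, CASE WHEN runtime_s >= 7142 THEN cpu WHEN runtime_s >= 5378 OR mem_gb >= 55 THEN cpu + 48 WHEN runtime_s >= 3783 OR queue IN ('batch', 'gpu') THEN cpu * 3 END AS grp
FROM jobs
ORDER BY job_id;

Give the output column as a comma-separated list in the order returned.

59, 78, 77, 177, 60, 56, 61, 107, 103, 91

job_id=30: runtime_s >= 5378 OR mem_gb >= 55 → 59
job_id=31: runtime_s >= 5378 OR mem_gb >= 55 → 78
job_id=32: runtime_s >= 5378 OR mem_gb >= 55 → 77
job_id=33: runtime_s >= 3783 OR queue IN ('batch', 'gpu') → 177
job_id=34: runtime_s >= 5378 OR mem_gb >= 55 → 60
job_id=35: runtime_s >= 5378 OR mem_gb >= 55 → 56
job_id=36: runtime_s >= 5378 OR mem_gb >= 55 → 61
job_id=37: runtime_s >= 5378 OR mem_gb >= 55 → 107
job_id=38: runtime_s >= 5378 OR mem_gb >= 55 → 103
job_id=39: runtime_s >= 5378 OR mem_gb >= 55 → 91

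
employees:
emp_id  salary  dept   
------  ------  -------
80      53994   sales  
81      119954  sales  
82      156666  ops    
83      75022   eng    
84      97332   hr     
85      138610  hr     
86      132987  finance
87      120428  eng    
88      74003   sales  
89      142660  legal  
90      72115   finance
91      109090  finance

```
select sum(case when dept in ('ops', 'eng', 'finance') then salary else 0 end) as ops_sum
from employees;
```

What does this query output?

666308

emp_id=80: ✗
emp_id=81: ✗
emp_id=82: ✓ → 156666
emp_id=83: ✓ → 75022
emp_id=84: ✗
emp_id=85: ✗
emp_id=86: ✓ → 132987
emp_id=87: ✓ → 120428
emp_id=88: ✗
emp_id=89: ✗
emp_id=90: ✓ → 72115
emp_id=91: ✓ → 109090
ops_sum = 156666 + 75022 + 132987 + 120428 + 72115 + 109090 = 666308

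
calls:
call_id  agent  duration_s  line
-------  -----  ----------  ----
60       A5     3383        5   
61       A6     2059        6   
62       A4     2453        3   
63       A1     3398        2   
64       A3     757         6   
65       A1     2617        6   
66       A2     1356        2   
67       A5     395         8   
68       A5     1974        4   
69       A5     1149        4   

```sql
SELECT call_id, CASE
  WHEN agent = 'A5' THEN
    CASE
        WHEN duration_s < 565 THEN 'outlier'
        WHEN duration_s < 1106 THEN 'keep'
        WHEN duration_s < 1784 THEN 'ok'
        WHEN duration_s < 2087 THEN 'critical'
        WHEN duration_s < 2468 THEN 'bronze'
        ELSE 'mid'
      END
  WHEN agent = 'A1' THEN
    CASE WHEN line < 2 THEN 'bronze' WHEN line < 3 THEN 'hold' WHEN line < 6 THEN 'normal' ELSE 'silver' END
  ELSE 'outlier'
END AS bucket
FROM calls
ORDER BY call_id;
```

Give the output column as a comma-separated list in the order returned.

call_id=60: agent='A5' → inner[ELSE] → mid
call_id=61: agent='A6' → outer ELSE → outlier
call_id=62: agent='A4' → outer ELSE → outlier
call_id=63: agent='A1' → inner[line < 3] → hold
call_id=64: agent='A3' → outer ELSE → outlier
call_id=65: agent='A1' → inner[ELSE] → silver
call_id=66: agent='A2' → outer ELSE → outlier
call_id=67: agent='A5' → inner[duration_s < 565] → outlier
call_id=68: agent='A5' → inner[duration_s < 2087] → critical
call_id=69: agent='A5' → inner[duration_s < 1784] → ok

mid, outlier, outlier, hold, outlier, silver, outlier, outlier, critical, ok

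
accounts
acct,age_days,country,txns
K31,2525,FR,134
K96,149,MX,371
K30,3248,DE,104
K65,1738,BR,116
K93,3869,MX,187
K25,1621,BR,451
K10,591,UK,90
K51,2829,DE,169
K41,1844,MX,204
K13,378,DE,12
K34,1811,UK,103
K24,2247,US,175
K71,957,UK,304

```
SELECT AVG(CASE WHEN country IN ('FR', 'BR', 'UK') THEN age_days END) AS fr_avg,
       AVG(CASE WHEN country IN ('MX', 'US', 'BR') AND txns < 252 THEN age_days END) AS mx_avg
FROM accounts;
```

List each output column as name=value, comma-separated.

fr_avg=1540.5, mx_avg=2424.5

[fr_avg: country IN ('FR', 'BR', 'UK')]
acct=K31: ✓ → 2525
acct=K96: ✗
acct=K30: ✗
acct=K65: ✓ → 1738
acct=K93: ✗
acct=K25: ✓ → 1621
acct=K10: ✓ → 591
acct=K51: ✗
acct=K41: ✗
acct=K13: ✗
acct=K34: ✓ → 1811
acct=K24: ✗
acct=K71: ✓ → 957
fr_avg = (2525 + 1738 + 1621 + 591 + 1811 + 957) / 6 = 1540.5
—
[mx_avg: country IN ('MX', 'US', 'BR') AND txns < 252]
acct=K31: ✗
acct=K96: ✗
acct=K30: ✗
acct=K65: ✓ → 1738
acct=K93: ✓ → 3869
acct=K25: ✗
acct=K10: ✗
acct=K51: ✗
acct=K41: ✓ → 1844
acct=K13: ✗
acct=K34: ✗
acct=K24: ✓ → 2247
acct=K71: ✗
mx_avg = (1738 + 3869 + 1844 + 2247) / 4 = 2424.5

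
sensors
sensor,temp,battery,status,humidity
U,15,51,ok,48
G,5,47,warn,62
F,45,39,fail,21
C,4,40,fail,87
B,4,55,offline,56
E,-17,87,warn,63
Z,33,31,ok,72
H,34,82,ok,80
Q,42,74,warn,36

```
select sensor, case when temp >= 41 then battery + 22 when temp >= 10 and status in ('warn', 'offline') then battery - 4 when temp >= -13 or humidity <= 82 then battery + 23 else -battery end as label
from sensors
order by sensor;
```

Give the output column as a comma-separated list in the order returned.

sensor=B: temp >= -13 or humidity <= 82 → 78
sensor=C: temp >= -13 or humidity <= 82 → 63
sensor=E: temp >= -13 or humidity <= 82 → 110
sensor=F: temp >= 41 → 61
sensor=G: temp >= -13 or humidity <= 82 → 70
sensor=H: temp >= -13 or humidity <= 82 → 105
sensor=Q: temp >= 41 → 96
sensor=U: temp >= -13 or humidity <= 82 → 74
sensor=Z: temp >= -13 or humidity <= 82 → 54

78, 63, 110, 61, 70, 105, 96, 74, 54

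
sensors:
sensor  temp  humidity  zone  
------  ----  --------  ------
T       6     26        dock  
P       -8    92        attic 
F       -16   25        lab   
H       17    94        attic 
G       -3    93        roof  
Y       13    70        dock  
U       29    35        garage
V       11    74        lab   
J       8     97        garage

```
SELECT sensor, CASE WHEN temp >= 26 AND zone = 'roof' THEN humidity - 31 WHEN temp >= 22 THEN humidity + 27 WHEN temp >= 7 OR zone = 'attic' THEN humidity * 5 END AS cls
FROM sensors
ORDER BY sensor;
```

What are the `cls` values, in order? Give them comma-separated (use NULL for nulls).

sensor=F: (no match → NULL) → NULL
sensor=G: (no match → NULL) → NULL
sensor=H: temp >= 7 OR zone = 'attic' → 470
sensor=J: temp >= 7 OR zone = 'attic' → 485
sensor=P: temp >= 7 OR zone = 'attic' → 460
sensor=T: (no match → NULL) → NULL
sensor=U: temp >= 22 → 62
sensor=V: temp >= 7 OR zone = 'attic' → 370
sensor=Y: temp >= 7 OR zone = 'attic' → 350

NULL, NULL, 470, 485, 460, NULL, 62, 370, 350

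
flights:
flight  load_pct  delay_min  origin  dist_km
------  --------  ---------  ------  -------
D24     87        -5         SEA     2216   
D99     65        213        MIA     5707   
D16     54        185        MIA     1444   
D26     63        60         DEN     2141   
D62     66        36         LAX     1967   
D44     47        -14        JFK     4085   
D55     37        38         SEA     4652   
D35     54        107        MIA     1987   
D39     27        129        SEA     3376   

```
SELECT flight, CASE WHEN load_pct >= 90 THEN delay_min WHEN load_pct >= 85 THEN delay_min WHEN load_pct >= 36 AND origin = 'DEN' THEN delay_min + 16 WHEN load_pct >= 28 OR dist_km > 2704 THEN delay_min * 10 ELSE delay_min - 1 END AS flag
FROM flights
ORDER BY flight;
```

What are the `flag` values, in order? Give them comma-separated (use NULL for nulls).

flight=D16: load_pct >= 28 OR dist_km > 2704 → 1850
flight=D24: load_pct >= 85 → -5
flight=D26: load_pct >= 36 AND origin = 'DEN' → 76
flight=D35: load_pct >= 28 OR dist_km > 2704 → 1070
flight=D39: load_pct >= 28 OR dist_km > 2704 → 1290
flight=D44: load_pct >= 28 OR dist_km > 2704 → -140
flight=D55: load_pct >= 28 OR dist_km > 2704 → 380
flight=D62: load_pct >= 28 OR dist_km > 2704 → 360
flight=D99: load_pct >= 28 OR dist_km > 2704 → 2130

1850, -5, 76, 1070, 1290, -140, 380, 360, 2130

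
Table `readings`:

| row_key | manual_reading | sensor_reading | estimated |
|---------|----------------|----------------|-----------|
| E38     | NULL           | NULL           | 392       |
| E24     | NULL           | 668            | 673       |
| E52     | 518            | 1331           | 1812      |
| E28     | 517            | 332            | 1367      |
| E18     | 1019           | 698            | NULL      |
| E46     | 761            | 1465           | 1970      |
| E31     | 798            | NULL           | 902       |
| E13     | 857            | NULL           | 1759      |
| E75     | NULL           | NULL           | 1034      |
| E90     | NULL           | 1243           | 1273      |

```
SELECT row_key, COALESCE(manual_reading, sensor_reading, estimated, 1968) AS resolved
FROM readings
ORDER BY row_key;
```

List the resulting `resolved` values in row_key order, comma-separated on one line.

row_key=E13: manual_reading=857 → 857
row_key=E18: manual_reading=1019 → 1019
row_key=E24: manual_reading=NULL, sensor_reading=668 → 668
row_key=E28: manual_reading=517 → 517
row_key=E31: manual_reading=798 → 798
row_key=E38: manual_reading=NULL, sensor_reading=NULL, estimated=392 → 392
row_key=E46: manual_reading=761 → 761
row_key=E52: manual_reading=518 → 518
row_key=E75: manual_reading=NULL, sensor_reading=NULL, estimated=1034 → 1034
row_key=E90: manual_reading=NULL, sensor_reading=1243 → 1243

857, 1019, 668, 517, 798, 392, 761, 518, 1034, 1243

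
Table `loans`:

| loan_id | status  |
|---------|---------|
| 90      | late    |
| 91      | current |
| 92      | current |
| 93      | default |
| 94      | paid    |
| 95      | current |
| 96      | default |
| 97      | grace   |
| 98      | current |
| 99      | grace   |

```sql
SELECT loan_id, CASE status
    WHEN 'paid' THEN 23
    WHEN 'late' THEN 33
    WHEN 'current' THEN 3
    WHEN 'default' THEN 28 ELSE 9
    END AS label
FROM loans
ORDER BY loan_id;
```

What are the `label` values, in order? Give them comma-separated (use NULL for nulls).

loan_id=90: status='late' → 33
loan_id=91: status='current' → 3
loan_id=92: status='current' → 3
loan_id=93: status='default' → 28
loan_id=94: status='paid' → 23
loan_id=95: status='current' → 3
loan_id=96: status='default' → 28
loan_id=97: ELSE → 9
loan_id=98: status='current' → 3
loan_id=99: ELSE → 9

33, 3, 3, 28, 23, 3, 28, 9, 3, 9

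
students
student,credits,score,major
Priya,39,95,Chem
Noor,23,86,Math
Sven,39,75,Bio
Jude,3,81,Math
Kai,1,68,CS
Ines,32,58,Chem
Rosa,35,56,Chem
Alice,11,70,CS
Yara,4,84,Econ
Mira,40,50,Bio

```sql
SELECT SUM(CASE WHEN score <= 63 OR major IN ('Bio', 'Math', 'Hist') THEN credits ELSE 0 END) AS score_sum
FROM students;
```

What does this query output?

student=Priya: ✗
student=Noor: ✓ → 23
student=Sven: ✓ → 39
student=Jude: ✓ → 3
student=Kai: ✗
student=Ines: ✓ → 32
student=Rosa: ✓ → 35
student=Alice: ✗
student=Yara: ✗
student=Mira: ✓ → 40
score_sum = 23 + 39 + 3 + 32 + 35 + 40 = 172

172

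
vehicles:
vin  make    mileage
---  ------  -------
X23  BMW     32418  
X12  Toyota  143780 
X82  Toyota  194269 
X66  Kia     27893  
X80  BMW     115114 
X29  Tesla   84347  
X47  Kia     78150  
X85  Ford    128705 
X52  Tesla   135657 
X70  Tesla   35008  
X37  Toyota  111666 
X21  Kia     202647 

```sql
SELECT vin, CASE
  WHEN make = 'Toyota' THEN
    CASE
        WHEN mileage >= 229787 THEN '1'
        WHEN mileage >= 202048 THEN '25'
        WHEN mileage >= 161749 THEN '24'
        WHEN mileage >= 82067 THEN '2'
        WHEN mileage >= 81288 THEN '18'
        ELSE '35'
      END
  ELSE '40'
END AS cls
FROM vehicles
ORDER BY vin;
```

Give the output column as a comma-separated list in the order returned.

2, 40, 40, 40, 2, 40, 40, 40, 40, 40, 24, 40

vin=X12: make='Toyota' → inner[mileage >= 82067] → 2
vin=X21: make='Kia' → outer ELSE → 40
vin=X23: make='BMW' → outer ELSE → 40
vin=X29: make='Tesla' → outer ELSE → 40
vin=X37: make='Toyota' → inner[mileage >= 82067] → 2
vin=X47: make='Kia' → outer ELSE → 40
vin=X52: make='Tesla' → outer ELSE → 40
vin=X66: make='Kia' → outer ELSE → 40
vin=X70: make='Tesla' → outer ELSE → 40
vin=X80: make='BMW' → outer ELSE → 40
vin=X82: make='Toyota' → inner[mileage >= 161749] → 24
vin=X85: make='Ford' → outer ELSE → 40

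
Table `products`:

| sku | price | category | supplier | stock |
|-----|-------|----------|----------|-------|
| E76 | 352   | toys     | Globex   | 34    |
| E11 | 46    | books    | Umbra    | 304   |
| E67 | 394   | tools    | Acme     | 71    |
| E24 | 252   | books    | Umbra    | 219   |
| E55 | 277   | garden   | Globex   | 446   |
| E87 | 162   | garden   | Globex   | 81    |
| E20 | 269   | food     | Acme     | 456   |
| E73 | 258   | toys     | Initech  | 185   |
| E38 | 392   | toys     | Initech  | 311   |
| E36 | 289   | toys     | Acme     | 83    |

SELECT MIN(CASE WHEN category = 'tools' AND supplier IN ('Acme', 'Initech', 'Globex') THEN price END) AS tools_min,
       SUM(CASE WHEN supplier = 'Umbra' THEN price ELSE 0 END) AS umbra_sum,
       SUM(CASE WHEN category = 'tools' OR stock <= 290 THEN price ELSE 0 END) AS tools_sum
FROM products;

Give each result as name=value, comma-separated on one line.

tools_min=394, umbra_sum=298, tools_sum=1707

[tools_min: category = 'tools' AND supplier IN ('Acme', 'Initech', 'Globex')]
sku=E76: ✗
sku=E11: ✗
sku=E67: ✓ → 394
sku=E24: ✗
sku=E55: ✗
sku=E87: ✗
sku=E20: ✗
sku=E73: ✗
sku=E38: ✗
sku=E36: ✗
tools_min = MIN(394) = 394
—
[umbra_sum: supplier = 'Umbra']
sku=E76: ✗
sku=E11: ✓ → 46
sku=E67: ✗
sku=E24: ✓ → 252
sku=E55: ✗
sku=E87: ✗
sku=E20: ✗
sku=E73: ✗
sku=E38: ✗
sku=E36: ✗
umbra_sum = 46 + 252 = 298
—
[tools_sum: category = 'tools' OR stock <= 290]
sku=E76: ✓ → 352
sku=E11: ✗
sku=E67: ✓ → 394
sku=E24: ✓ → 252
sku=E55: ✗
sku=E87: ✓ → 162
sku=E20: ✗
sku=E73: ✓ → 258
sku=E38: ✗
sku=E36: ✓ → 289
tools_sum = 352 + 394 + 252 + 162 + 258 + 289 = 1707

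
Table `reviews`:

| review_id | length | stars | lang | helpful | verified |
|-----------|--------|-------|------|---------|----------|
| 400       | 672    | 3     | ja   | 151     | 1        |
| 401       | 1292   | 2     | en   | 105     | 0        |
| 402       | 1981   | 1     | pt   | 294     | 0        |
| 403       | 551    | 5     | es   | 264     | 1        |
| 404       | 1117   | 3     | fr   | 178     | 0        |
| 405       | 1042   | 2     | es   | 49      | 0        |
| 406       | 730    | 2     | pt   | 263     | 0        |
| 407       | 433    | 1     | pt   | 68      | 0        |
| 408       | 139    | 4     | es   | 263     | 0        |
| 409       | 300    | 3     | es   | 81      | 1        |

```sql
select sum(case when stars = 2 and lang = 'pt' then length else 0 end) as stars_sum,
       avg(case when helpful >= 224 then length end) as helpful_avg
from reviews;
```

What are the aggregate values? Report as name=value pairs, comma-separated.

stars_sum=730, helpful_avg=850.25

[stars_sum: stars = 2 and lang = 'pt']
review_id=400: ✗
review_id=401: ✗
review_id=402: ✗
review_id=403: ✗
review_id=404: ✗
review_id=405: ✗
review_id=406: ✓ → 730
review_id=407: ✗
review_id=408: ✗
review_id=409: ✗
stars_sum = 730
—
[helpful_avg: helpful >= 224]
review_id=400: ✗
review_id=401: ✗
review_id=402: ✓ → 1981
review_id=403: ✓ → 551
review_id=404: ✗
review_id=405: ✗
review_id=406: ✓ → 730
review_id=407: ✗
review_id=408: ✓ → 139
review_id=409: ✗
helpful_avg = (1981 + 551 + 730 + 139) / 4 = 850.25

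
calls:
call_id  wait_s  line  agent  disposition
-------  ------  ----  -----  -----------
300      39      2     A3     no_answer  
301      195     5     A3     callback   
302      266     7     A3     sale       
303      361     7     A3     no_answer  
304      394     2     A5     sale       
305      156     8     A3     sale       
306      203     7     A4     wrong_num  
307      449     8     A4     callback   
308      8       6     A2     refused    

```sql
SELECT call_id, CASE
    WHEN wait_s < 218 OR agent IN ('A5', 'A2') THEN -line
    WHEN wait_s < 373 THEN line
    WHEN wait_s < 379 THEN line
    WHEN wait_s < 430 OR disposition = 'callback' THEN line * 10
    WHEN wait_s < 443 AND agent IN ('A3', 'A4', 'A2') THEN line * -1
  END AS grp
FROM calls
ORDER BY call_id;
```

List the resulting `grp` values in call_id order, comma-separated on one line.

call_id=300: wait_s < 218 OR agent IN ('A5', 'A2') → -2
call_id=301: wait_s < 218 OR agent IN ('A5', 'A2') → -5
call_id=302: wait_s < 373 → 7
call_id=303: wait_s < 373 → 7
call_id=304: wait_s < 218 OR agent IN ('A5', 'A2') → -2
call_id=305: wait_s < 218 OR agent IN ('A5', 'A2') → -8
call_id=306: wait_s < 218 OR agent IN ('A5', 'A2') → -7
call_id=307: wait_s < 430 OR disposition = 'callback' → 80
call_id=308: wait_s < 218 OR agent IN ('A5', 'A2') → -6

-2, -5, 7, 7, -2, -8, -7, 80, -6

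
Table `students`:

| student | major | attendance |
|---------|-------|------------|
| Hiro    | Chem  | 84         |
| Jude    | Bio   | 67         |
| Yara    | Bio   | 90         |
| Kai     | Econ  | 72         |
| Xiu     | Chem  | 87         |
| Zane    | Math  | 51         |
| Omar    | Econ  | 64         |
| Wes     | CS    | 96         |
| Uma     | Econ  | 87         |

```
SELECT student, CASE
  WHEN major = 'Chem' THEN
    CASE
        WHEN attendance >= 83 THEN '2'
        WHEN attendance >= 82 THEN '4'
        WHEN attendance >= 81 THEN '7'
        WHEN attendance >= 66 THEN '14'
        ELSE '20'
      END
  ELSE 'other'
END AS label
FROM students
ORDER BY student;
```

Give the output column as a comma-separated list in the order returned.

student=Hiro: major='Chem' → inner[attendance >= 83] → 2
student=Jude: major='Bio' → outer ELSE → other
student=Kai: major='Econ' → outer ELSE → other
student=Omar: major='Econ' → outer ELSE → other
student=Uma: major='Econ' → outer ELSE → other
student=Wes: major='CS' → outer ELSE → other
student=Xiu: major='Chem' → inner[attendance >= 83] → 2
student=Yara: major='Bio' → outer ELSE → other
student=Zane: major='Math' → outer ELSE → other

2, other, other, other, other, other, 2, other, other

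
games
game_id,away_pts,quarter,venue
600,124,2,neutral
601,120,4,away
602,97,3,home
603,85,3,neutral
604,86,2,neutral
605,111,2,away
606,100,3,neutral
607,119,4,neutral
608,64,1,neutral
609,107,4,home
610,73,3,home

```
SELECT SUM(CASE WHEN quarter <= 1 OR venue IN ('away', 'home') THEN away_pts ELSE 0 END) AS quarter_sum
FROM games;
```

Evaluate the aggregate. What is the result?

game_id=600: ✗
game_id=601: ✓ → 120
game_id=602: ✓ → 97
game_id=603: ✗
game_id=604: ✗
game_id=605: ✓ → 111
game_id=606: ✗
game_id=607: ✗
game_id=608: ✓ → 64
game_id=609: ✓ → 107
game_id=610: ✓ → 73
quarter_sum = 120 + 97 + 111 + 64 + 107 + 73 = 572

572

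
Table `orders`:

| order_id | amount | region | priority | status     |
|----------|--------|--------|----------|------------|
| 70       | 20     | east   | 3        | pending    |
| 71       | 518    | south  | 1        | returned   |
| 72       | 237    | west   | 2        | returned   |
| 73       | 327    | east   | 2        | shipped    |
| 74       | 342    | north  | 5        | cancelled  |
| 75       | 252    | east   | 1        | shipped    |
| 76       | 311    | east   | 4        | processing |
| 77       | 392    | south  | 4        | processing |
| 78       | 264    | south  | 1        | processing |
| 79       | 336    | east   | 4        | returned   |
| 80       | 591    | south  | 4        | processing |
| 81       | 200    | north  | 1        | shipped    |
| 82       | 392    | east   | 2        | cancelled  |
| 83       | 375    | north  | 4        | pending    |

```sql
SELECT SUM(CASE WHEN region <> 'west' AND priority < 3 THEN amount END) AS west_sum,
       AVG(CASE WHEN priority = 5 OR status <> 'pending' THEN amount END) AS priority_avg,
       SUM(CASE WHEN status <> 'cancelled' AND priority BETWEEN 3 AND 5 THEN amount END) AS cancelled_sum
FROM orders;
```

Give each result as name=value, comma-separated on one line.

west_sum=1953, priority_avg=346.8333333333, cancelled_sum=2025

[west_sum: region <> 'west' AND priority < 3]
order_id=70: ✗
order_id=71: ✓ → 518
order_id=72: ✗
order_id=73: ✓ → 327
order_id=74: ✗
order_id=75: ✓ → 252
order_id=76: ✗
order_id=77: ✗
order_id=78: ✓ → 264
order_id=79: ✗
order_id=80: ✗
order_id=81: ✓ → 200
order_id=82: ✓ → 392
order_id=83: ✗
west_sum = 518 + 327 + 252 + 264 + 200 + 392 = 1953
—
[priority_avg: priority = 5 OR status <> 'pending']
order_id=70: ✗
order_id=71: ✓ → 518
order_id=72: ✓ → 237
order_id=73: ✓ → 327
order_id=74: ✓ → 342
order_id=75: ✓ → 252
order_id=76: ✓ → 311
order_id=77: ✓ → 392
order_id=78: ✓ → 264
order_id=79: ✓ → 336
order_id=80: ✓ → 591
order_id=81: ✓ → 200
order_id=82: ✓ → 392
order_id=83: ✗
priority_avg = (518 + 237 + 327 + 342 + 252 + 311 + 392 + 264 + 336 + 591 + 200 + 392) / 12 = 346.8333333333
—
[cancelled_sum: status <> 'cancelled' AND priority BETWEEN 3 AND 5]
order_id=70: ✓ → 20
order_id=71: ✗
order_id=72: ✗
order_id=73: ✗
order_id=74: ✗
order_id=75: ✗
order_id=76: ✓ → 311
order_id=77: ✓ → 392
order_id=78: ✗
order_id=79: ✓ → 336
order_id=80: ✓ → 591
order_id=81: ✗
order_id=82: ✗
order_id=83: ✓ → 375
cancelled_sum = 20 + 311 + 392 + 336 + 591 + 375 = 2025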